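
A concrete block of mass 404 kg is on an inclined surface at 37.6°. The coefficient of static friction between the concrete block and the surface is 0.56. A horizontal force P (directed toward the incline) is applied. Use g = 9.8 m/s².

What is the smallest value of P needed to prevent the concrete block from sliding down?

The concrete block tends to slide down (tan θ > μ_s), so at the point of impending slip friction acts up-slope at its limit: f = μ_s N.
Perpendicular to the incline: N = m g cos θ + P sin θ.
Along the incline: P cos θ + μ_s N = m g sin θ, i.e. P cos θ + μ_s (m g cos θ + P sin θ) = m g sin θ.
Solving, P (cos θ + μ_s sin θ) = m g (sin θ − μ_s cos θ), so P = 3960×0.1665/1.134 = 581 N.

P_min ≈ 581 N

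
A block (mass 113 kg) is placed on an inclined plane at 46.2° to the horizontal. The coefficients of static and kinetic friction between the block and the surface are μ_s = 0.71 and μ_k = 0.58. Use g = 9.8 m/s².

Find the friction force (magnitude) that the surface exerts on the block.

f ≈ 445 N (up the incline)

Normal force: N = m g cos θ = 113 × 9.8 × cos 46.2° = 766.5 N.
For equilibrium along the incline, friction must balance the weight component: f = m g sin θ = 799.3 N up the slope.
Static friction can supply at most μ_s N = 544.2 N.
|799.3| exceeds 544.2 N, so the block slips down-slope; friction is kinetic, f = μ_k N = 0.58×766.5 = 445 N.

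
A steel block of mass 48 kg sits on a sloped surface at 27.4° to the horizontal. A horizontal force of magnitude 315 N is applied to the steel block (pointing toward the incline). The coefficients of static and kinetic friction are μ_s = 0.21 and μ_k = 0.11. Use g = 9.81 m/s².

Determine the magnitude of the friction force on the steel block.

f ≈ 63 N (down the incline)

Normal direction: N = m g cos θ + P sin θ = 563 N.
Along the incline, the net driving force (taking up-slope positive) is P cos θ − m g sin θ = 279.7 − 216.7 = 62.96 N, so equilibrium requires friction f = -62.96 N (down-slope).
Maximum static friction: μ_s N = 0.21 × 563 = 118.2 N.
|f_req| = 62.96 ≤ 118.2 N → the steel block is in equilibrium; friction equals the required value.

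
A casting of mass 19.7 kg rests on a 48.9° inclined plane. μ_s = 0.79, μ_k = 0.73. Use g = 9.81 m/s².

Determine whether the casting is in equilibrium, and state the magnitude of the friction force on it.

f ≈ 92.7 N

N = m g cos θ = 127 N.
Down-slope weight component: m g sin θ = 146 N.
μ_s N = 100 N.
146 > 100 N, so it slides; kinetic friction f = μ_k N = 0.73×127 = 92.7 N.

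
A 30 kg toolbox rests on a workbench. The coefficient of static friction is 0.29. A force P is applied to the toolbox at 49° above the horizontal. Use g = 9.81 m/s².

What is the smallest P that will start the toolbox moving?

N = m g − P sin α (the pull lifts the toolbox).
At impending slip, P cos α = μ_s N = μ_s (m g − P sin α).
Solving: P (cos α + μ_s sin α) = μ_s m g → P = 0.29×294/(cos 49° + 0.29 sin 49°) = 85.3/0.8749 = 97.5 N.

P ≈ 97.5 N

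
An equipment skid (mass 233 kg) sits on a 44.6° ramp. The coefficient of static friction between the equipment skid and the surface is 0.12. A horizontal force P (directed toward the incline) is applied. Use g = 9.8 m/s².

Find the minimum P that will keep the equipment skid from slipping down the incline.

P_min ≈ 1770 N

The equipment skid tends to slide down (tan θ > μ_s), so at the point of impending slip friction acts up-slope at its limit: f = μ_s N.
Perpendicular to the incline: N = m g cos θ + P sin θ.
Along the incline: P cos θ + μ_s N = m g sin θ, i.e. P cos θ + μ_s (m g cos θ + P sin θ) = m g sin θ.
Solving, P (cos θ + μ_s sin θ) = m g (sin θ − μ_s cos θ), so P = 2280×0.6167/0.7963 = 1770 N.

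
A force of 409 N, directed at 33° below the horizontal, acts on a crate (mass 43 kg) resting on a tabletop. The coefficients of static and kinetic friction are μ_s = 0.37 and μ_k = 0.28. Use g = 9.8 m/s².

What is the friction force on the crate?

N = m g + P sin α = 421.4 + 409×sin 33° = 644.2 N.
For equilibrium, f = P cos α = 409×cos 33° = 343 N.
The static-friction limit is μ_s N = 238.3 N.
The required friction exceeds μ_s N, so the crate moves and f = μ_k N = 180 N.

f ≈ 180 N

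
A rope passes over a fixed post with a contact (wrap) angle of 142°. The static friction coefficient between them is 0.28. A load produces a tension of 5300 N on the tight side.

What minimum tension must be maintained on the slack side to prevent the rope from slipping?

Capstan equation at impending slip: T_tight/T_slack = e^{μβ}.
β = 142° = 2.478 rad; e^{μβ} = e^{0.28×2.478} = 2.002.
T_slack = T_tight / e^{μβ} = 5300 / 2.002 = 2650 N.

T_min ≈ 2650 N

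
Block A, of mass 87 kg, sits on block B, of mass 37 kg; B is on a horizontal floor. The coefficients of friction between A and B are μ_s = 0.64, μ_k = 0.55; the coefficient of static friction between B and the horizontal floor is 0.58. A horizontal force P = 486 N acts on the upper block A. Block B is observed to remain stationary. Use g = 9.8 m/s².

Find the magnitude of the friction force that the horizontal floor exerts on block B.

f ≈ 486 N

Normal force at the A–B interface: N₁ = m_A g = 852.6 N.
So the A–B interface can sustain at most μ_s N₁ = 545.7 N of static friction.
Since P = 486 N ≤ 545.7 N, A does not slip on B; friction on A equals P = 486 N.
By Newton's third law B feels 486 N forward from A. With B stationary, the floor's static friction on B balances it: f₂ = 486 N (well within μ_s(m_A+m_B)g = 704.8 N).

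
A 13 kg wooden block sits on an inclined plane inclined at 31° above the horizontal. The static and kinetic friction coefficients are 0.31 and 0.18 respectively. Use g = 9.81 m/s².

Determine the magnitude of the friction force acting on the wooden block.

Perpendicular to the surface, N = m g cos θ = 13·9.81·cos 31° = 109.3 N.
For equilibrium along the incline, friction must balance the weight component: f = m g sin θ = 65.68 N up the slope.
The static-friction ceiling is μ_s N = 0.31 × 109.3 = 33.89 N.
|65.68| exceeds 33.89 N, so the wooden block slips down-slope; friction is kinetic, f = μ_k N = 0.18×109.3 = 19.7 N.

f ≈ 19.7 N (up the incline)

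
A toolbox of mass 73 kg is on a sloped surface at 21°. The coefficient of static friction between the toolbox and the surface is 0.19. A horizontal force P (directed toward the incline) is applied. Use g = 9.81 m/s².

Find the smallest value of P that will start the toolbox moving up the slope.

At impending motion up the slope, friction acts down-slope at its limit: f = μ_s N.
Perpendicular to the incline: N = m g cos θ + P sin θ.
Along the incline: P cos θ = m g sin θ + μ_s N = m g sin θ + μ_s (m g cos θ + P sin θ).
Solving, P (cos θ − μ_s sin θ) = m g (sin θ + μ_s cos θ), so P = 73×9.81×(sin 21° + 0.19 cos 21°)/(cos 21° − 0.19 sin 21°) = 716×0.5357/0.8655 = 443 N.

P ≈ 443 N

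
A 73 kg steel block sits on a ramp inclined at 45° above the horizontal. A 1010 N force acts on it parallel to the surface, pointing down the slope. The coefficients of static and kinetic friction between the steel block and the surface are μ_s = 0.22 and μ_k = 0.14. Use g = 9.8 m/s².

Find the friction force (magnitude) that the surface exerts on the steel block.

f ≈ 70.8 N (up the incline)

Normal force: N = m g cos θ = 73 × 9.8 × cos 45° = 505.9 N.
For equilibrium along the incline the friction force must supply f = m g sin θ + P = 505.9 + 1010 = 1516 N (positive meaning up-slope).
Maximum static friction available: μ_s N = 0.22 × 505.9 = 111.3 N.
Since |1516| > 111.3 N, static friction cannot hold it; the steel block slides down the incline and kinetic friction applies: f = μ_k N = 0.14 × 505.9 = 70.8 N.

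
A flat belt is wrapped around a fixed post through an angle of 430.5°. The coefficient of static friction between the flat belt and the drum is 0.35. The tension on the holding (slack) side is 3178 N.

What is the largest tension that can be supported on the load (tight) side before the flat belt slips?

At impending slip the capstan equation gives T₂/T₁ = e^{μβ} with β in radians.
β = 430.5° × π/180 = 7.514 rad.
e^{μβ} = e^{0.35×7.514} = 13.87.
T₂ = T₁ · e^{μβ} = 3178 × 13.87 = 44100 N.

T_max ≈ 44100 N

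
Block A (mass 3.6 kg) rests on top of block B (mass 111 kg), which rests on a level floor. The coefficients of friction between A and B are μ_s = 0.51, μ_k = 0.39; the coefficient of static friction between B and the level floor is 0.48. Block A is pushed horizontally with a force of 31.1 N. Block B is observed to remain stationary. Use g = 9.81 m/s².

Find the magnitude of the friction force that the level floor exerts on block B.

Normal force at the A–B interface: N₁ = m_A g = 35.32 N.
So the A–B interface can sustain at most μ_s N₁ = 18.01 N of static friction.
P = 31.1 N exceeds that limit, so A slips over B and the interface friction becomes kinetic: f₁ = μ_k N₁ = 0.39×35.32 = 13.8 N.
B experiences an equal 13.8 N forward from A (third law). B is in equilibrium, so the floor supplies f₂ = 13.8 N of static friction (limit μ_s(m_A+m_B)g = 539.6 N, not exceeded).

f ≈ 13.8 N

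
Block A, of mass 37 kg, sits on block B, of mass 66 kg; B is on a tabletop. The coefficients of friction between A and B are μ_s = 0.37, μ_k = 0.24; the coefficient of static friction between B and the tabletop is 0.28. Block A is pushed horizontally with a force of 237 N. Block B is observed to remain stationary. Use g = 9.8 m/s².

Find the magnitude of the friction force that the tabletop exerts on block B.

f ≈ 87 N

Normal force at the A–B interface: N₁ = m_A g = 362.6 N.
So the A–B interface can sustain at most μ_s N₁ = 134.2 N of static friction.
Since P = 237 N > 134.2 N, A slides on B; the A–B friction is kinetic: f₁ = μ_k N₁ = 0.24×362.6 = 87 N.
By Newton's third law B feels 87 N forward from A. With B stationary, the floor's static friction on B balances it: f₂ = 87 N (well within μ_s(m_A+m_B)g = 282.6 N).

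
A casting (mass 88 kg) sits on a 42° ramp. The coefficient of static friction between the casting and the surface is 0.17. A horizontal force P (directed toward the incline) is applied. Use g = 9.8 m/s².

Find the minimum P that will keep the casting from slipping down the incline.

P_min ≈ 546 N

The casting tends to slide down (tan θ > μ_s), so at the point of impending slip friction acts up-slope at its limit: f = μ_s N.
Perpendicular to the incline: N = m g cos θ + P sin θ.
Along the incline: P cos θ + μ_s N = m g sin θ, i.e. P cos θ + μ_s (m g cos θ + P sin θ) = m g sin θ.
Solving, P (cos θ + μ_s sin θ) = m g (sin θ − μ_s cos θ), so P = 862×0.5428/0.8569 = 546 N.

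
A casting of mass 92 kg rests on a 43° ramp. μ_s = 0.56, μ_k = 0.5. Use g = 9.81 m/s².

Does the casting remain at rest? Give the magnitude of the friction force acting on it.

f ≈ 330 N

N = m g cos θ = 660 N.
Down-slope weight component: m g sin θ = 616 N.
μ_s N = 370 N.
616 > 370 N, so it slides; kinetic friction f = μ_k N = 0.5×660 = 330 N.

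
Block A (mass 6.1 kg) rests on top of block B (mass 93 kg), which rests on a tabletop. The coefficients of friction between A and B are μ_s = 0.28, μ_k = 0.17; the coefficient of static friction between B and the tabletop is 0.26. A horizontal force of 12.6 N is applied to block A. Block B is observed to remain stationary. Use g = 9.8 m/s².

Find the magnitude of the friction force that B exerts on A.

Normal force at the A–B interface: N₁ = m_A g = 59.78 N.
So the A–B interface can sustain at most μ_s N₁ = 16.74 N of static friction.
Since P = 12.6 N ≤ 16.74 N, A does not slip on B; friction on A equals P = 12.6 N.
By Newton's third law B feels 12.6 N forward from A. With B stationary, the floor's static friction on B balances it: f₂ = 12.6 N (well within μ_s(m_A+m_B)g = 252.5 N).

f ≈ 12.6 N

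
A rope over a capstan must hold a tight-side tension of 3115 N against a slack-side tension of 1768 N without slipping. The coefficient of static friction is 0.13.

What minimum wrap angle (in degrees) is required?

T₂/T₁ = e^{μβ} → β = ln(T₂/T₁)/μ.
β = ln(3115/1768)/0.13 = 0.5664/0.13 = 4.357 rad.
In degrees: β = 4.357 × 180/π = 250°.

β_min ≈ 250°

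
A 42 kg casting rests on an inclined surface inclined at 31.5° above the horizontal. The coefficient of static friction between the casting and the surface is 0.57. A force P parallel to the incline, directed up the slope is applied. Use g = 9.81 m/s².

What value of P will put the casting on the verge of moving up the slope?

P ≈ 416 N

At impending motion up the slope, friction acts down-slope at its limit: f = μ_s N.
P is parallel to the surface, so N = m g cos θ = 351 N.
Along the incline: P = m g sin θ + μ_s N = 215 + 0.57×351 = 416 N.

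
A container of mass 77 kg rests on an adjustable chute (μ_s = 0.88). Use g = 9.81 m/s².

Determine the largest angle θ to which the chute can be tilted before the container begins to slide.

At the slip threshold, m g sin θ = μ_s · m g cos θ, so tan θ = μ_s.
θ_max = arctan(0.88) = 41.3°.

θ_max ≈ 41.3°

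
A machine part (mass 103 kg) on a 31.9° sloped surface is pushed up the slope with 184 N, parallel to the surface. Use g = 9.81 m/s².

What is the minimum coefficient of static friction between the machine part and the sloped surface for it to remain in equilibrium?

μ_s,min ≈ 0.408

N = m g cos θ = 857.8 N.
Friction must make up the shortfall along the incline: f = m g sin θ − P = 533.9 − 184 = 349.9 N.
At the threshold f = μ_s N, so μ_s,min = 349.9/857.8 = 0.408.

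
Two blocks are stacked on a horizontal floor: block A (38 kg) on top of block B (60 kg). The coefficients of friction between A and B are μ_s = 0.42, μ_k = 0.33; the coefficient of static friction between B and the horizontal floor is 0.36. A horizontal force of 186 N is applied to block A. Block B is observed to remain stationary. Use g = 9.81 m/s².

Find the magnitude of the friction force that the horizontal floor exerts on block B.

f ≈ 123 N

Between the blocks, N₁ = m_A g = 372.8 N.
So the A–B interface can sustain at most μ_s N₁ = 156.6 N of static friction.
Since P = 186 N > 156.6 N, A slides on B; the A–B friction is kinetic: f₁ = μ_k N₁ = 0.33×372.8 = 123 N.
B experiences an equal 123 N forward from A (third law). B is in equilibrium, so the floor supplies f₂ = 123 N of static friction (limit μ_s(m_A+m_B)g = 346.1 N, not exceeded).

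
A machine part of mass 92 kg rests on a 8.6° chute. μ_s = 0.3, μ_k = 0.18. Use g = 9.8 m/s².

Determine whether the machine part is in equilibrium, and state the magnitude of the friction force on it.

f ≈ 135 N

N = m g cos θ = 891 N.
Down-slope weight component: m g sin θ = 135 N.
μ_s N = 267 N.
135 ≤ 267 N, so it stays put; friction = 135 N.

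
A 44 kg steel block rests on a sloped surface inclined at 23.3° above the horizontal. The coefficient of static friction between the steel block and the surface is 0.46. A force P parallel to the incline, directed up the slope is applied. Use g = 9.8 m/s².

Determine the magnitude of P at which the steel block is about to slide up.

At impending motion up the slope, friction acts down-slope at its limit: f = μ_s N.
P is parallel to the surface, so N = m g cos θ = 396 N.
Along the incline: P = m g sin θ + μ_s N = 171 + 0.46×396 = 353 N.

P ≈ 353 N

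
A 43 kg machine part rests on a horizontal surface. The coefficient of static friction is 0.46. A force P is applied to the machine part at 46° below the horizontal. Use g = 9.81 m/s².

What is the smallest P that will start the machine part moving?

N = m g + P sin α (the push presses the machine part into the horizontal surface).
At impending slip, P cos α = μ_s N = μ_s (m g + P sin α).
Solving: P (cos α − μ_s sin α) = μ_s m g → P = 0.46×422/(cos 46° − 0.46 sin 46°) = 194/0.3638 = 533 N.

P ≈ 533 N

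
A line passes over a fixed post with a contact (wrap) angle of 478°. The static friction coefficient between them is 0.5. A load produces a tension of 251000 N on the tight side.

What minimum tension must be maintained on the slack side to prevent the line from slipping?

T_min ≈ 3870 N

Capstan equation at impending slip: T_tight/T_slack = e^{μβ}.
β = 478° = 8.343 rad; e^{μβ} = e^{0.5×8.343} = 64.8.
T_slack = T_tight / e^{μβ} = 251000 / 64.8 = 3870 N.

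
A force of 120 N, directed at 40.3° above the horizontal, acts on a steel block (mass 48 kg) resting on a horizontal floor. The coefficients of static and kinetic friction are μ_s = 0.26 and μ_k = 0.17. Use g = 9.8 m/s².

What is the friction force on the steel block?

The vertical component of P reduces the normal force: N = m g − P sin α = 470.4 − 77.61 = 392.8 N.
The horizontal driving force is P cos α = 91.52 N, so equilibrium needs friction f = 91.52 N.
The static-friction limit is μ_s N = 102.1 N.
Since 91.52 N does not exceed the limit, the steel block stays at rest and f = 91.5 N.

f ≈ 91.5 N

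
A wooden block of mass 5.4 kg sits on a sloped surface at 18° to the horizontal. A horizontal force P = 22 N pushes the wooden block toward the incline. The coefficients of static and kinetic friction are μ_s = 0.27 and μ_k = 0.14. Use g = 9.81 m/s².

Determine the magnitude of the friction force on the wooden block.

f ≈ 4.55 N (down the incline)

Resolve perpendicular to the incline: N = m g cos θ + P sin θ = 5.4×9.81×cos 18° + 22×sin 18° = 57.18 N.
Along the incline, the net driving force (taking up-slope positive) is P cos θ − m g sin θ = 20.92 − 16.37 = 4.553 N, so equilibrium requires friction f = -4.553 N (down-slope).
The limit of static friction is μ_s N = 15.44 N.
|f_req| = 4.553 ≤ 15.44 N → the wooden block is in equilibrium; friction equals the required value.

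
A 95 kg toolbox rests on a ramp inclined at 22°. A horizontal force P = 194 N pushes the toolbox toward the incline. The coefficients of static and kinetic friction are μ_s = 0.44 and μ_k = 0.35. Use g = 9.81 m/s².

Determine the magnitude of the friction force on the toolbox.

f ≈ 169 N (up the incline)

The horizontal push has a component P sin θ into the surface, so N = m g cos θ + P sin θ = 864.1 + 72.67 = 936.8 N.
Along the incline, the net driving force (taking up-slope positive) is P cos θ − m g sin θ = 179.9 − 349.1 = -169.2 N, so equilibrium requires friction f = 169.2 N (up-slope).
Maximum static friction: μ_s N = 0.44 × 936.8 = 412.2 N.
|f_req| = 169.2 ≤ 412.2 N → the toolbox is in equilibrium; friction equals the required value.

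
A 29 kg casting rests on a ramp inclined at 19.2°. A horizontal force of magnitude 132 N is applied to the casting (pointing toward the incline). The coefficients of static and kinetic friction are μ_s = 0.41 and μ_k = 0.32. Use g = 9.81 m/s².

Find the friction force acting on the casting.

f ≈ 31.1 N (down the incline)

The horizontal push has a component P sin θ into the surface, so N = m g cos θ + P sin θ = 268.7 + 43.41 = 312.1 N.
Parallel to the incline: P cos θ − m g sin θ = 124.7 − 93.56 = 31.1 N; the friction needed to balance this is 31.1 N acting down the slope.
Maximum static friction: μ_s N = 0.41 × 312.1 = 128 N.
Since 31.1 N is within the 128 N limit, the casting stays put and friction is exactly 31.1 N.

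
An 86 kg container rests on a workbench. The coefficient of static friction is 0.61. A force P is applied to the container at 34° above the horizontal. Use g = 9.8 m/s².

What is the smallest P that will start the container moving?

P ≈ 439 N

N = m g − P sin α (the pull lifts the container).
At impending slip, P cos α = μ_s N = μ_s (m g − P sin α).
Solving: P (cos α + μ_s sin α) = μ_s m g → P = 0.61×843/(cos 34° + 0.61 sin 34°) = 514/1.17 = 439 N.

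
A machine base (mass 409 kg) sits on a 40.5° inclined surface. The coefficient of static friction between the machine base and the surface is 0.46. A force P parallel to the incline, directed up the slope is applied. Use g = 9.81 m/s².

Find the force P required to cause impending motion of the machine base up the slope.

At impending motion up the slope, friction acts down-slope at its limit: f = μ_s N.
P is parallel to the surface, so N = m g cos θ = 3050 N.
Along the incline: P = m g sin θ + μ_s N = 2610 + 0.46×3050 = 4010 N.

P ≈ 4010 N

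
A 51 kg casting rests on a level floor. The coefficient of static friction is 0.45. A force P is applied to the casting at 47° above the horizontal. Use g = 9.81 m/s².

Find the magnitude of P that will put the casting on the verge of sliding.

N = m g − P sin α (the pull lifts the casting).
At impending slip, P cos α = μ_s N = μ_s (m g − P sin α).
Solving: P (cos α + μ_s sin α) = μ_s m g → P = 0.45×500/(cos 47° + 0.45 sin 47°) = 225/1.011 = 223 N.

P ≈ 223 N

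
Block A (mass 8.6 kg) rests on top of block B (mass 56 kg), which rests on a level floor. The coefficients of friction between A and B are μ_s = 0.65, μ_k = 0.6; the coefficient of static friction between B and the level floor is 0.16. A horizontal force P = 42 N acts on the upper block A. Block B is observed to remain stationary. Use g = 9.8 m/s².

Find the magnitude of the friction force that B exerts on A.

f ≈ 42 N

Between the blocks, N₁ = m_A g = 84.28 N.
So the A–B interface can sustain at most μ_s N₁ = 54.78 N of static friction.
P = 42 N is within that limit, so A and B move together (both at rest); the A–B friction is simply f₁ = P = 42 N.
B experiences an equal 42 N forward from A (third law). B is in equilibrium, so the floor supplies f₂ = 42 N of static friction (limit μ_s(m_A+m_B)g = 101.3 N, not exceeded).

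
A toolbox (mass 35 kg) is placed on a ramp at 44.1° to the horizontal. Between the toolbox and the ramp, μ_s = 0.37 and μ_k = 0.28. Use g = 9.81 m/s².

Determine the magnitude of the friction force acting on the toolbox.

f ≈ 69 N (up the incline)

Perpendicular to the surface, N = m g cos θ = 35·9.81·cos 44.1° = 246.6 N.
For equilibrium along the incline, friction must balance the weight component: f = m g sin θ = 238.9 N up the slope.
Static friction can supply at most μ_s N = 91.23 N.
|238.9| exceeds 91.23 N, so the toolbox slips down-slope; friction is kinetic, f = μ_k N = 0.28×246.6 = 69 N.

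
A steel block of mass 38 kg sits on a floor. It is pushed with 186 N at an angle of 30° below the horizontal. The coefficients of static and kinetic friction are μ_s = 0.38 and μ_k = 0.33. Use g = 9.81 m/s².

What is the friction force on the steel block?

N = m g + P sin α = 372.8 + 186×sin 30° = 465.8 N.
For equilibrium, f = P cos α = 186×cos 30° = 161.1 N.
μ_s N = 0.38 × 465.8 = 177 N.
161.1 ≤ 177 N → static; friction equals the required 161 N.

f ≈ 161 N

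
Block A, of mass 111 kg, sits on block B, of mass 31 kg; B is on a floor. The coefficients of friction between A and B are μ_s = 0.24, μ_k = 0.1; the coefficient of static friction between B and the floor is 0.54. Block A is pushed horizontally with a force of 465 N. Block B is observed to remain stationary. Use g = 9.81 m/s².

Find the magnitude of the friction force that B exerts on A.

f ≈ 109 N

Between the blocks, N₁ = m_A g = 1089 N.
Maximum static friction on A from B: μ_s N₁ = 0.24×1089 = 261.3 N.
Since P = 465 N > 261.3 N, A slides on B; the A–B friction is kinetic: f₁ = μ_k N₁ = 0.1×1089 = 109 N.
B experiences an equal 109 N forward from A (third law). B is in equilibrium, so the floor supplies f₂ = 109 N of static friction (limit μ_s(m_A+m_B)g = 752.2 N, not exceeded).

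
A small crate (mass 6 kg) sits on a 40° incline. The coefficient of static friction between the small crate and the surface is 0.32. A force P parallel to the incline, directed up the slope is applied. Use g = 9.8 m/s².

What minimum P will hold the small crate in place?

The small crate tends to slide down (tan θ > μ_s), so at the point of impending slip friction acts up-slope at its limit: f = μ_s N.
P is parallel to the surface, so N = m g cos θ = 45 N.
Along the incline: P + μ_s N = m g sin θ, so P = 37.8 − 0.32×45 = 23.4 N.

P_min ≈ 23.4 N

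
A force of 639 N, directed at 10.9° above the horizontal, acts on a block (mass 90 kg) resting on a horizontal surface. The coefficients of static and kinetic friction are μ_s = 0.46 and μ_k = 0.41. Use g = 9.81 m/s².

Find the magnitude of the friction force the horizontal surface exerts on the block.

f ≈ 312 N

The vertical component of P reduces the normal force: N = m g − P sin α = 882.9 − 120.8 = 762.1 N.
The horizontal driving force is P cos α = 627.5 N, so equilibrium needs friction f = 627.5 N.
μ_s N = 0.46 × 762.1 = 350.6 N.
The required friction exceeds μ_s N, so the block moves and f = μ_k N = 312 N.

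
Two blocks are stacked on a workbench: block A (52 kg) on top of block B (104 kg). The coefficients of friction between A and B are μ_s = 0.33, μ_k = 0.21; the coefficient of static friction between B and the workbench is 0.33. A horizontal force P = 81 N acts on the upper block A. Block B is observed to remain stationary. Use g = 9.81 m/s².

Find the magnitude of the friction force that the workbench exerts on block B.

Between the blocks, N₁ = m_A g = 510.1 N.
Maximum static friction on A from B: μ_s N₁ = 0.33×510.1 = 168.3 N.
P = 81 N is within that limit, so A and B move together (both at rest); the A–B friction is simply f₁ = P = 81 N.
By Newton's third law B feels 81 N forward from A. With B stationary, the floor's static friction on B balances it: f₂ = 81 N (well within μ_s(m_A+m_B)g = 505 N).

f ≈ 81 N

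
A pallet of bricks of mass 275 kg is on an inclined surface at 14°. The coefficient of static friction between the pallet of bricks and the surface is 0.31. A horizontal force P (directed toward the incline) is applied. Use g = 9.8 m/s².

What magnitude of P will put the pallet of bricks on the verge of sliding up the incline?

P ≈ 1630 N

At impending motion up the slope, friction acts down-slope at its limit: f = μ_s N.
Perpendicular to the incline: N = m g cos θ + P sin θ.
Along the incline: P cos θ = m g sin θ + μ_s N = m g sin θ + μ_s (m g cos θ + P sin θ).
Solving, P (cos θ − μ_s sin θ) = m g (sin θ + μ_s cos θ), so P = 275×9.8×(sin 14° + 0.31 cos 14°)/(cos 14° − 0.31 sin 14°) = 2700×0.5427/0.8953 = 1630 N.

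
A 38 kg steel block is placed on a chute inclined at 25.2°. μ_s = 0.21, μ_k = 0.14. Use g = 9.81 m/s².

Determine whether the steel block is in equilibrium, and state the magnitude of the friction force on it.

N = m g cos θ = 337 N.
Down-slope weight component: m g sin θ = 159 N.
μ_s N = 70.8 N.
159 > 70.8 N, so it slides; kinetic friction f = μ_k N = 0.14×337 = 47.2 N.

f ≈ 47.2 N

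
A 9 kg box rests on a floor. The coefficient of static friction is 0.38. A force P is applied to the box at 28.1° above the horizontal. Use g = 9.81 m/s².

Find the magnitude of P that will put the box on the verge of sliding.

N = m g − P sin α (the pull lifts the box).
At impending slip, P cos α = μ_s N = μ_s (m g − P sin α).
Solving: P (cos α + μ_s sin α) = μ_s m g → P = 0.38×88.3/(cos 28.1° + 0.38 sin 28.1°) = 33.6/1.061 = 31.6 N.

P ≈ 31.6 N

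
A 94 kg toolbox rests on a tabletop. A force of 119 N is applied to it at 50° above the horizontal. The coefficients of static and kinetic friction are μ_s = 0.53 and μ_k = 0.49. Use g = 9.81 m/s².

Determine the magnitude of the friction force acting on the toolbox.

f ≈ 76.5 N

The vertical component of P reduces the normal force: N = m g − P sin α = 922.1 − 91.16 = 831 N.
For equilibrium, f = P cos α = 119×cos 50° = 76.49 N.
μ_s N = 0.53 × 831 = 440.4 N.
76.49 ≤ 440.4 N → static; friction equals the required 76.5 N.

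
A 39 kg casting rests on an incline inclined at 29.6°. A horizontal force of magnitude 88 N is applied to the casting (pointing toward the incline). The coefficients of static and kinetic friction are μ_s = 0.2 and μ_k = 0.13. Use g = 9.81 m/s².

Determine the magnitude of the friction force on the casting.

f ≈ 48.9 N (up the incline)

The horizontal push has a component P sin θ into the surface, so N = m g cos θ + P sin θ = 332.7 + 43.47 = 376.1 N.
Along the incline, the net driving force (taking up-slope positive) is P cos θ − m g sin θ = 76.52 − 189 = -112.5 N, so equilibrium requires friction f = 112.5 N (up-slope).
The limit of static friction is μ_s N = 75.23 N.
|f_req| = 112.5 > 75.23 N → the casting slides down the incline; f = μ_k N = 0.13 × 376.1 = 48.9 N.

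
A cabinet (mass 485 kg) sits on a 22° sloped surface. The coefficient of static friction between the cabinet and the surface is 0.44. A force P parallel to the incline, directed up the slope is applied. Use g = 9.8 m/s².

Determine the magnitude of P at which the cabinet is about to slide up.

At impending motion up the slope, friction acts down-slope at its limit: f = μ_s N.
P is parallel to the surface, so N = m g cos θ = 4410 N.
Along the incline: P = m g sin θ + μ_s N = 1780 + 0.44×4410 = 3720 N.

P ≈ 3720 N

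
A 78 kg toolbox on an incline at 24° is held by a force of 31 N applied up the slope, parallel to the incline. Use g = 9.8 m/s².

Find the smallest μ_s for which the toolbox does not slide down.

μ_s,min ≈ 0.401

N = m g cos θ = 698.3 N.
Friction must make up the shortfall along the incline: f = m g sin θ − P = 310.9 − 31 = 279.9 N.
At the threshold f = μ_s N, so μ_s,min = 279.9/698.3 = 0.401.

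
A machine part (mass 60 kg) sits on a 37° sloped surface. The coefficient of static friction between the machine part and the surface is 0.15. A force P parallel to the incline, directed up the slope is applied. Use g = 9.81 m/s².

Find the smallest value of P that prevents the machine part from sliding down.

The machine part tends to slide down (tan θ > μ_s), so at the point of impending slip friction acts up-slope at its limit: f = μ_s N.
P is parallel to the surface, so N = m g cos θ = 470 N.
Along the incline: P + μ_s N = m g sin θ, so P = 354 − 0.15×470 = 284 N.

P_min ≈ 284 N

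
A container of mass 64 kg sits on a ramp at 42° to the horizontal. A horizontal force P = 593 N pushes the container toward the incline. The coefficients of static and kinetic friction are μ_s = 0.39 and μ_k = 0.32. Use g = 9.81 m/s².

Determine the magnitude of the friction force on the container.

f ≈ 20.6 N (down the incline)

The horizontal push has a component P sin θ into the surface, so N = m g cos θ + P sin θ = 466.6 + 396.8 = 863.4 N.
Parallel to the incline: P cos θ − m g sin θ = 440.7 − 420.1 = 20.58 N; the friction needed to balance this is 20.58 N acting down the slope.
Maximum static friction: μ_s N = 0.39 × 863.4 = 336.7 N.
Since 20.58 N is within the 336.7 N limit, the container stays put and friction is exactly 20.6 N.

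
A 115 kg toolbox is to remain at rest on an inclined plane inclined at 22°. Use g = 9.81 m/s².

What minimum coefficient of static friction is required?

μ_s,min ≈ 0.404

At the slip threshold m g sin θ = μ_s m g cos θ, so μ_s,min = tan θ.
μ_s,min = tan 22° = 0.404.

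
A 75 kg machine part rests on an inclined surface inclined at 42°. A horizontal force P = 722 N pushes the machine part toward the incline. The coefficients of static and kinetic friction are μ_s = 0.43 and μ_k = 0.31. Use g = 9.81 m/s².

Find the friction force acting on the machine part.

The horizontal push has a component P sin θ into the surface, so N = m g cos θ + P sin θ = 546.8 + 483.1 = 1030 N.
Parallel to the incline: P cos θ − m g sin θ = 536.6 − 492.3 = 44.24 N; the friction needed to balance this is 44.24 N acting down the slope.
The limit of static friction is μ_s N = 442.8 N.
Since 44.24 N is within the 442.8 N limit, the machine part stays put and friction is exactly 44.2 N.

f ≈ 44.2 N (down the incline)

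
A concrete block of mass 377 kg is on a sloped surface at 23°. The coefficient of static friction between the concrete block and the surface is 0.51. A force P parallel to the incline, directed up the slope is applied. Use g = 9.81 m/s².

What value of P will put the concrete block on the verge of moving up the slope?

At impending motion up the slope, friction acts down-slope at its limit: f = μ_s N.
P is parallel to the surface, so N = m g cos θ = 3400 N.
Along the incline: P = m g sin θ + μ_s N = 1450 + 0.51×3400 = 3180 N.

P ≈ 3180 N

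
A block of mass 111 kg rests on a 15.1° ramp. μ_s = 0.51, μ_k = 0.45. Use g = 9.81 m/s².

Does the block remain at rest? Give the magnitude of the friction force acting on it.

f ≈ 284 N

N = m g cos θ = 1050 N.
Down-slope weight component: m g sin θ = 284 N.
μ_s N = 536 N.
284 ≤ 536 N, so it stays put; friction = 284 N.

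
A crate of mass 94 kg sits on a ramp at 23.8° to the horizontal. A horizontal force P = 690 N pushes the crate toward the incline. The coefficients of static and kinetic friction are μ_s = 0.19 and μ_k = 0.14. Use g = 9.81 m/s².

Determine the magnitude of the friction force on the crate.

f ≈ 157 N (down the incline)

Normal direction: N = m g cos θ + P sin θ = 1122 N.
Parallel to the incline: P cos θ − m g sin θ = 631.3 − 372.1 = 259.2 N; the friction needed to balance this is 259.2 N acting down the slope.
The limit of static friction is μ_s N = 213.2 N.
|f_req| = 259.2 > 213.2 N → the crate slides up the incline; f = μ_k N = 0.14 × 1122 = 157 N.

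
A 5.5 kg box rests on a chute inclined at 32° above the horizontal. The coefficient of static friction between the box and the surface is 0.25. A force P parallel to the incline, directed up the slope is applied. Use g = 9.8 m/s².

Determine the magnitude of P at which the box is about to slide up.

At impending motion up the slope, friction acts down-slope at its limit: f = μ_s N.
P is parallel to the surface, so N = m g cos θ = 45.7 N.
Along the incline: P = m g sin θ + μ_s N = 28.6 + 0.25×45.7 = 40 N.

P ≈ 40 N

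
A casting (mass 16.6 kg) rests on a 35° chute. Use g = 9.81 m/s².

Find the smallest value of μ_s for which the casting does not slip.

μ_s,min ≈ 0.7

At the slip threshold m g sin θ = μ_s m g cos θ, so μ_s,min = tan θ.
μ_s,min = tan 35° = 0.7.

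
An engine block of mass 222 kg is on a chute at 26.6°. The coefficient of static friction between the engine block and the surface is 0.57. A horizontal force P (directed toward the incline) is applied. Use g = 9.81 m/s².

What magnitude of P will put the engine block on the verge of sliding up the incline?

P ≈ 3260 N

At impending motion up the slope, friction acts down-slope at its limit: f = μ_s N.
Perpendicular to the incline: N = m g cos θ + P sin θ.
Along the incline: P cos θ = m g sin θ + μ_s N = m g sin θ + μ_s (m g cos θ + P sin θ).
Solving, P (cos θ − μ_s sin θ) = m g (sin θ + μ_s cos θ), so P = 222×9.81×(sin 26.6° + 0.57 cos 26.6°)/(cos 26.6° − 0.57 sin 26.6°) = 2180×0.9574/0.6389 = 3260 N.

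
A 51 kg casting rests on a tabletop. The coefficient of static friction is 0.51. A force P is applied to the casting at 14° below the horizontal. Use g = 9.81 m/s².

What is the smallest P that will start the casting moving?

P ≈ 301 N

N = m g + P sin α (the push presses the casting into the tabletop).
At impending slip, P cos α = μ_s N = μ_s (m g + P sin α).
Solving: P (cos α − μ_s sin α) = μ_s m g → P = 0.51×500/(cos 14° − 0.51 sin 14°) = 255/0.8469 = 301 N.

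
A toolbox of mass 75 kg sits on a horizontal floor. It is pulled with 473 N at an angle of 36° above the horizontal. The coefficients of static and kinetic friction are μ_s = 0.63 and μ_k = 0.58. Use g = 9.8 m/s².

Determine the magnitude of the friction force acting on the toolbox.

f ≈ 265 N

Vertical equilibrium gives N = m g − P sin α = 457 N.
Horizontally, friction must balance P cos α = 382.7 N.
The static-friction limit is μ_s N = 287.9 N.
382.7 > 287.9 N → the toolbox slides; f = μ_k N = 0.58×457 = 265 N.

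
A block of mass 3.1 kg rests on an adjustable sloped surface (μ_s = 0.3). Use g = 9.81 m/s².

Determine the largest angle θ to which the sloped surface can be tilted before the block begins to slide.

θ_max ≈ 16.7°

At the slip threshold, m g sin θ = μ_s · m g cos θ, so tan θ = μ_s.
θ_max = arctan(0.3) = 16.7°.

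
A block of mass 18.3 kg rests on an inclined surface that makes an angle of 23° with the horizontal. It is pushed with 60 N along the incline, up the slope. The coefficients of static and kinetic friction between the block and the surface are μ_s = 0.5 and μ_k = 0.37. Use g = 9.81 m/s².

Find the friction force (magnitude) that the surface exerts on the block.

The normal reaction is N = m g cos θ = 165.3 N.
Parallel to the incline, ΣF = 0 gives f = m g sin θ − P = 70.15 − 60 = 10.15 N (up-slope positive).
Static friction can supply at most μ_s N = 82.63 N.
Since |10.15| ≤ 82.63 N, the block remains in static equilibrium and friction takes exactly the required value.

f ≈ 10.1 N (up the incline)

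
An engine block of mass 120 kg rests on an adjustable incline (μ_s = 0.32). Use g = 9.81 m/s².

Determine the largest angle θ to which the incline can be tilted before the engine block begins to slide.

θ_max ≈ 17.7°

At the slip threshold, m g sin θ = μ_s · m g cos θ, so tan θ = μ_s.
θ_max = arctan(0.32) = 17.7°.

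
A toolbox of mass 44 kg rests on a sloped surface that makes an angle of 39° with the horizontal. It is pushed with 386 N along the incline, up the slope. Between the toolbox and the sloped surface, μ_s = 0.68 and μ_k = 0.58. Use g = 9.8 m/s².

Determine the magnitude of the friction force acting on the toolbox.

Normal force: N = m g cos θ = 44 × 9.8 × cos 39° = 335.1 N.
The friction needed for equilibrium is m g sin θ − P = 271.4 − 386 = -114.6 N, measured positive up-slope.
The static-friction ceiling is μ_s N = 0.68 × 335.1 = 227.9 N.
Since |-114.6| ≤ 227.9 N, the toolbox remains in static equilibrium and friction takes exactly the required value.

f ≈ 115 N (down the incline)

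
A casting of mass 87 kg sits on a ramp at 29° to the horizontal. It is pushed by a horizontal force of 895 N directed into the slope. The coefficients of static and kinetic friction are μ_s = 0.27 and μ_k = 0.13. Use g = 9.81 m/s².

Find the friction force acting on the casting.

f ≈ 153 N (down the incline)

Resolve perpendicular to the incline: N = m g cos θ + P sin θ = 87×9.81×cos 29° + 895×sin 29° = 1180 N.
Along the incline, the net driving force (taking up-slope positive) is P cos θ − m g sin θ = 782.8 − 413.8 = 369 N, so equilibrium requires friction f = -369 N (down-slope).
Maximum static friction: μ_s N = 0.27 × 1180 = 318.7 N.
The required 369 N exceeds the static limit, so the casting slides up-slope and f = μ_k N = 0.13×1180 = 153 N.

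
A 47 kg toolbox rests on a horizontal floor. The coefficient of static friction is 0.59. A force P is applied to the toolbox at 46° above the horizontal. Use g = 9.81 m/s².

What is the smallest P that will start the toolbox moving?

N = m g − P sin α (the pull lifts the toolbox).
At impending slip, P cos α = μ_s N = μ_s (m g − P sin α).
Solving: P (cos α + μ_s sin α) = μ_s m g → P = 0.59×461/(cos 46° + 0.59 sin 46°) = 272/1.119 = 243 N.

P ≈ 243 N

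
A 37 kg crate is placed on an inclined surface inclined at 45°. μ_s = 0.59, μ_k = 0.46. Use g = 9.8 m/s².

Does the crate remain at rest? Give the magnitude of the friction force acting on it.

N = m g cos θ = 256 N.
Down-slope weight component: m g sin θ = 256 N.
μ_s N = 151 N.
256 > 151 N, so it slides; kinetic friction f = μ_k N = 0.46×256 = 118 N.

f ≈ 118 N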